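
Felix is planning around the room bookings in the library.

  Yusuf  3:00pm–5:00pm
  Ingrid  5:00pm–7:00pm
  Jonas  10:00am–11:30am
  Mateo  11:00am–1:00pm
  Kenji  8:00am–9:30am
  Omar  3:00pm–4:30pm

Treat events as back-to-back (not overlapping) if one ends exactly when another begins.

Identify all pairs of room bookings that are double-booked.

Sorted by start: Kenji, Jonas, Mateo, Omar, Yusuf, Ingrid.
Jonas starts after Kenji ends, so nothing later overlaps Kenji either.
Mateo starts before Jonas ends → Jonas and Mateo overlap.
Omar starts after Jonas ends, so nothing later overlaps Jonas either.
Omar starts after Mateo ends, so nothing later overlaps Mateo either.
Yusuf starts before Omar ends → Omar and Yusuf overlap.
Ingrid starts after Omar ends.
Ingrid starts exactly when Yusuf ends (back-to-back, no overlap).

Jonas & Mateo, Omar & Yusuf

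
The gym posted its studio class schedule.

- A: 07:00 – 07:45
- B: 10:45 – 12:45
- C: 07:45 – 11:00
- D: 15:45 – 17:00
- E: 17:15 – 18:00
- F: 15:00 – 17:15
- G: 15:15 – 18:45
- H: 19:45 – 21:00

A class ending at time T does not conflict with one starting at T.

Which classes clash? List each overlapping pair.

B & C, D & F, D & G, E & G, F & G

Two intervals overlap when each starts before the other ends.
Sorted by start: A, C, B, F, G, D, E, H.
C starts exactly when A ends (back-to-back, no overlap) — done with A.
B starts before C ends → C and B overlap.
F starts after C ends — done with C.
F starts after B ends — done with B.
G starts before F ends → F and G overlap.
D starts before F ends → F and D overlap.
E starts exactly when F ends (back-to-back, no overlap) — done with F.
D starts before G ends → G and D overlap.
E starts before G ends → G and E overlap.
H starts after G ends.
E starts after D ends — done with D.
H starts after E ends.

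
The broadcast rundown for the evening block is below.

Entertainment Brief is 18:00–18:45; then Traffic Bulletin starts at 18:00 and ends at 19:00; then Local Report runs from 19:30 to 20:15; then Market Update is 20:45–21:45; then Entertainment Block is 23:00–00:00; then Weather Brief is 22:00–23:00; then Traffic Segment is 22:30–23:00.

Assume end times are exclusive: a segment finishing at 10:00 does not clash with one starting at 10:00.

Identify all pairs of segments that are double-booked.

Sorted by start: Entertainment Brief, Traffic Bulletin, Local Report, Market Update, Weather Brief, Traffic Segment, Entertainment Block.
Traffic Bulletin starts before Entertainment Brief ends → Entertainment Brief and Traffic Bulletin overlap.
Local Report starts after Entertainment Brief ends, so Entertainment Brief has no further overlaps.
Local Report starts after Traffic Bulletin ends, so Traffic Bulletin has no further overlaps.
Market Update starts after Local Report ends, so Local Report has no further overlaps.
Weather Brief starts after Market Update ends, so Market Update has no further overlaps.
Traffic Segment starts before Weather Brief ends → Weather Brief and Traffic Segment overlap.
Entertainment Block starts exactly when Weather Brief ends (back-to-back, no overlap).
Entertainment Block starts exactly when Traffic Segment ends (back-to-back, no overlap).

Entertainment Brief & Traffic Bulletin, Traffic Segment & Weather Brief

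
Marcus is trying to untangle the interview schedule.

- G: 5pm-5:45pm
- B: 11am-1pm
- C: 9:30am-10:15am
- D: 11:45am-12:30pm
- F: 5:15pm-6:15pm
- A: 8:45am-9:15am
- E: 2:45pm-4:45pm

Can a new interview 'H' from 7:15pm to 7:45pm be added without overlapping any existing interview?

A: ends 9:15am at or before H starts 7:15pm → clear.
C: ends 10:15am at or before H starts 7:15pm → clear.
B: ends 1pm at or before H starts 7:15pm → clear.
D: ends 12:30pm at or before H starts 7:15pm → clear.
E: ends 4:45pm at or before H starts 7:15pm → clear.
G: ends 5:45pm at or before H starts 7:15pm → clear.
F: ends 6:15pm at or before H starts 7:15pm → clear.

Yes — the slot is free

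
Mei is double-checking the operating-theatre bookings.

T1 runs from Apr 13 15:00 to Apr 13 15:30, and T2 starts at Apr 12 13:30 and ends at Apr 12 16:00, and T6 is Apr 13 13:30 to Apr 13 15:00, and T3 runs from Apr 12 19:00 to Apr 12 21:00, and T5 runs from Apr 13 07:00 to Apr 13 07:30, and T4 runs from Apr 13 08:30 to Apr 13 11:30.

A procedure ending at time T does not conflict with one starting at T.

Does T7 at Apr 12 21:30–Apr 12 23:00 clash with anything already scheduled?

T2: ends Apr 12 16:00 at or before T7 starts Apr 12 21:30 → clear.
T3: ends Apr 12 21:00 at or before T7 starts Apr 12 21:30 → clear.
T5: starts Apr 13 07:00 at or after T7 ends Apr 12 23:00 → clear.
T4: starts Apr 13 08:30 at or after T7 ends Apr 12 23:00 → clear.
T6: starts Apr 13 13:30 at or after T7 ends Apr 12 23:00 → clear.
T1: starts Apr 13 15:00 at or after T7 ends Apr 12 23:00 → clear.

No — it doesn't clash with anything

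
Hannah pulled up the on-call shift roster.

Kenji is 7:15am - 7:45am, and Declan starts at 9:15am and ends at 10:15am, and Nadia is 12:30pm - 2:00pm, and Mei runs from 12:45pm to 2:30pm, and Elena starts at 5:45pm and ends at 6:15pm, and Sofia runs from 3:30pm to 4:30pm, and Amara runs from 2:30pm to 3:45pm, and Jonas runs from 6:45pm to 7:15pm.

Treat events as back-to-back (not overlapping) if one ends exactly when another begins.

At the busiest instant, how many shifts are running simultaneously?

Sort all start/end points and keep a running count:
7:15am start Kenji → 1
7:45am end Kenji → 0
9:15am start Declan → 1
10:15am end Declan → 0
12:30pm start Nadia → 1
12:45pm start Mei → 2
2:00pm end Nadia → 1
2:30pm end Mei → 0
2:30pm start Amara → 1
3:30pm start Sofia → 2
3:45pm end Amara → 1
4:30pm end Sofia → 0
5:45pm start Elena → 1
6:15pm end Elena → 0
6:45pm start Jonas → 1
7:15pm end Jonas → 0
Peak is 2, at 12:45pm (Mei, Nadia).

2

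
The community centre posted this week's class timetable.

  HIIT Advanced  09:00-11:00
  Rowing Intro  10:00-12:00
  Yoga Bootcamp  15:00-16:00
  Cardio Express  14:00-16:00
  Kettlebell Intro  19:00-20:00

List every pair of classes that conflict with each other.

Two intervals overlap when each starts before the other ends.
Sorted by start: HIIT Advanced, Rowing Intro, Cardio Express, Yoga Bootcamp, Kettlebell Intro.
Rowing Intro starts before HIIT Advanced ends → HIIT Advanced and Rowing Intro overlap.
Cardio Express starts after HIIT Advanced ends, so HIIT Advanced has no further overlaps.
Cardio Express starts after Rowing Intro ends, so Rowing Intro has no further overlaps.
Yoga Bootcamp starts before Cardio Express ends → Cardio Express and Yoga Bootcamp overlap.
Kettlebell Intro starts after Cardio Express ends.
Kettlebell Intro starts after Yoga Bootcamp ends.

Cardio Express & Yoga Bootcamp, HIIT Advanced & Rowing Intro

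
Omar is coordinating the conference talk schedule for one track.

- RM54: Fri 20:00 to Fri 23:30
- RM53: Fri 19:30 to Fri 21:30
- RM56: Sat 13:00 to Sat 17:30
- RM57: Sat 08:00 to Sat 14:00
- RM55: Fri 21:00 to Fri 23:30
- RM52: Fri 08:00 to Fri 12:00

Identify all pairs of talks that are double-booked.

RM53 & RM54, RM53 & RM55, RM54 & RM55, RM56 & RM57

Sorted by start: RM52, RM53, RM54, RM55, RM57, RM56.
RM53 starts after RM52 ends — done with RM52.
RM54 starts before RM53 ends → RM53 and RM54 overlap.
RM55 starts before RM53 ends → RM53 and RM55 overlap.
RM57 starts after RM53 ends — done with RM53.
RM55 starts before RM54 ends → RM54 and RM55 overlap.
RM57 starts after RM54 ends — done with RM54.
RM57 starts after RM55 ends — done with RM55.
RM56 starts before RM57 ends → RM57 and RM56 overlap.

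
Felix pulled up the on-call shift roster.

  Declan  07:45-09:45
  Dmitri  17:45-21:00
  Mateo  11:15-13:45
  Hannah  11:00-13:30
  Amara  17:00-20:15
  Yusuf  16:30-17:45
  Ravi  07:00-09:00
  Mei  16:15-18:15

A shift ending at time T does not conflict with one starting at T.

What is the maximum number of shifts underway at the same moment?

3

Sort all start/end points and keep a running count:
07:00 start Ravi → 1
07:45 start Declan → 2
09:00 end Ravi → 1
09:45 end Declan → 0
11:00 start Hannah → 1
11:15 start Mateo → 2
13:30 end Hannah → 1
13:45 end Mateo → 0
16:15 start Mei → 1
16:30 start Yusuf → 2
17:00 start Amara → 3
17:45 end Yusuf → 2
17:45 start Dmitri → 3
18:15 end Mei → 2
20:15 end Amara → 1
21:00 end Dmitri → 0
Peak is 3, at 17:00 (Amara, Mei, Yusuf).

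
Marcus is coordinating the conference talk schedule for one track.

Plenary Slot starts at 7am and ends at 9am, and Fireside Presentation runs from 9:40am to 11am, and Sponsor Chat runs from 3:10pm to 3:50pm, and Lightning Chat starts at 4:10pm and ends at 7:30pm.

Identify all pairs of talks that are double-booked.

Sorted by start: Plenary Slot, Fireside Presentation, Sponsor Chat, Lightning Chat.
Fireside Presentation starts after Plenary Slot ends, so nothing later overlaps Plenary Slot either.
Sponsor Chat starts after Fireside Presentation ends, so nothing later overlaps Fireside Presentation either.
Lightning Chat starts after Sponsor Chat ends.

no overlapping pairs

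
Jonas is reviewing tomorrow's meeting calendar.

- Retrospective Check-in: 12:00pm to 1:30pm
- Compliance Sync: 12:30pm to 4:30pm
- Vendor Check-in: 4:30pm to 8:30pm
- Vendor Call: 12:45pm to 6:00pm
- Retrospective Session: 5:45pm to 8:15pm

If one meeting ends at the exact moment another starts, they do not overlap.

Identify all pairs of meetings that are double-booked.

Sorted by start: Retrospective Check-in, Compliance Sync, Vendor Call, Vendor Check-in, Retrospective Session.
Compliance Sync starts before Retrospective Check-in ends → Retrospective Check-in and Compliance Sync overlap.
Vendor Call starts before Retrospective Check-in ends → Retrospective Check-in and Vendor Call overlap.
Vendor Check-in starts after Retrospective Check-in ends, so Retrospective Check-in has no further overlaps.
Vendor Call starts before Compliance Sync ends → Compliance Sync and Vendor Call overlap.
Vendor Check-in starts exactly when Compliance Sync ends (back-to-back, no overlap), so Compliance Sync has no further overlaps.
Vendor Check-in starts before Vendor Call ends → Vendor Call and Vendor Check-in overlap.
Retrospective Session starts before Vendor Call ends → Vendor Call and Retrospective Session overlap.
Retrospective Session starts before Vendor Check-in ends → Vendor Check-in and Retrospective Session overlap.

Compliance Sync & Retrospective Check-in, Compliance Sync & Vendor Call, Retrospective Check-in & Vendor Call, Retrospective Session & Vendor Call, Retrospective Session & Vendor Check-in, Vendor Call & Vendor Check-in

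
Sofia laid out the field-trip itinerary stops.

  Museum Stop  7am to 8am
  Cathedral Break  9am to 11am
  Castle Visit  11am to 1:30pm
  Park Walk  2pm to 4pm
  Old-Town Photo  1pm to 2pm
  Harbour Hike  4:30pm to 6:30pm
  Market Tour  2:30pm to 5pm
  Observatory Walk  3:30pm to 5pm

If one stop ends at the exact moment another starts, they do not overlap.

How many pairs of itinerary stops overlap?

6

Check each pair: they overlap iff neither finishes before the other starts.
Sorted by start: Museum Stop, Cathedral Break, Castle Visit, Old-Town Photo, Park Walk, Market Tour, Observatory Walk, Harbour Hike.
Cathedral Break starts after Museum Stop ends; Museum Stop is clear from here.
Castle Visit starts exactly when Cathedral Break ends (back-to-back, no overlap); Cathedral Break is clear from here.
Old-Town Photo starts before Castle Visit ends → Castle Visit and Old-Town Photo overlap.
Park Walk starts after Castle Visit ends; Castle Visit is clear from here.
Park Walk starts exactly when Old-Town Photo ends (back-to-back, no overlap); Old-Town Photo is clear from here.
Market Tour starts before Park Walk ends → Park Walk and Market Tour overlap.
Observatory Walk starts before Park Walk ends → Park Walk and Observatory Walk overlap.
Harbour Hike starts after Park Walk ends.
Observatory Walk starts before Market Tour ends → Market Tour and Observatory Walk overlap.
Harbour Hike starts before Market Tour ends → Market Tour and Harbour Hike overlap.
Harbour Hike starts before Observatory Walk ends → Observatory Walk and Harbour Hike overlap.
Overlapping pairs: Castle Visit & Old-Town Photo, Harbour Hike & Market Tour, Harbour Hike & Observatory Walk, Market Tour & Observatory Walk, Market Tour & Park Walk, Observatory Walk & Park Walk — 6 in total.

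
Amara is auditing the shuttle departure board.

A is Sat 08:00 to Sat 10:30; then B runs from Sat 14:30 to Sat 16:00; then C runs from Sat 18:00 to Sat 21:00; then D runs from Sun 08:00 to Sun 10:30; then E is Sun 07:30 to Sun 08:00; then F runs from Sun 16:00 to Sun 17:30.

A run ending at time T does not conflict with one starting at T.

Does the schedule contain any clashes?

No

Sorted by start: A, B, C, E, D, F.
B starts after A ends — done with A.
C starts after B ends — done with B.
E starts after C ends — done with C.
D starts exactly when E ends (back-to-back, no overlap) — done with E.
F starts after D ends.
Every pair is clear; the schedule has no overlaps.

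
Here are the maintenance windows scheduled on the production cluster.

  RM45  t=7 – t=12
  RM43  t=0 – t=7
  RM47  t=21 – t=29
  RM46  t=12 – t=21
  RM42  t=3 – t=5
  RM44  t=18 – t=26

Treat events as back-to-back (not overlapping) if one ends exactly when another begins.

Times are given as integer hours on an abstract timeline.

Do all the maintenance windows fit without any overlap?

Sorted by start: RM43, RM42, RM45, RM46, RM44, RM47.
RM42 starts before RM43 ends → RM43 and RM42 overlap.
That's a conflict, so the schedule is not conflict-free.

No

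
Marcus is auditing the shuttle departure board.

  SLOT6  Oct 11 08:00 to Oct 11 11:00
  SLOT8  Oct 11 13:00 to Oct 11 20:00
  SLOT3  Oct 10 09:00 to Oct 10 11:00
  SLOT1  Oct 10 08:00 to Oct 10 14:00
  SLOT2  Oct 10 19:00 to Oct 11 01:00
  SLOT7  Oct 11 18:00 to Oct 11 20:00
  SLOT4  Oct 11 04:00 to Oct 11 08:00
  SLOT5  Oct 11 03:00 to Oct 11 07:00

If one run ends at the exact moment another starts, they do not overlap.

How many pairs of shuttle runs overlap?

Check each pair: they overlap iff neither finishes before the other starts.
Sorted by start: SLOT1, SLOT3, SLOT2, SLOT5, SLOT4, SLOT6, SLOT8, SLOT7.
SLOT3 starts before SLOT1 ends → SLOT1 and SLOT3 overlap.
SLOT2 starts after SLOT1 ends — done with SLOT1.
SLOT2 starts after SLOT3 ends — done with SLOT3.
SLOT5 starts after SLOT2 ends — done with SLOT2.
SLOT4 starts before SLOT5 ends → SLOT5 and SLOT4 overlap.
SLOT6 starts after SLOT5 ends — done with SLOT5.
SLOT6 starts exactly when SLOT4 ends (back-to-back, no overlap) — done with SLOT4.
SLOT8 starts after SLOT6 ends — done with SLOT6.
SLOT7 starts before SLOT8 ends → SLOT8 and SLOT7 overlap.
Overlapping pairs: SLOT1 & SLOT3, SLOT4 & SLOT5, SLOT7 & SLOT8 — 3 in total.

3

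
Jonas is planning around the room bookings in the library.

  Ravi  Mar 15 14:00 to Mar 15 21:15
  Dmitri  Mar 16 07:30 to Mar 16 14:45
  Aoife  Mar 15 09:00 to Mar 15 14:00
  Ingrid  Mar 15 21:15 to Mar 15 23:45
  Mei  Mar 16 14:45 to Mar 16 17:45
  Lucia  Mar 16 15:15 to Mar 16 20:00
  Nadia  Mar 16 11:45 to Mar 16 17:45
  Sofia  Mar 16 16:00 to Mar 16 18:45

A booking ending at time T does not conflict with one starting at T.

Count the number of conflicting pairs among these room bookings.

Sorted by start: Aoife, Ravi, Ingrid, Dmitri, Nadia, Mei, Lucia, Sofia.
Ravi starts exactly when Aoife ends (back-to-back, no overlap); Aoife is clear from here.
Ingrid starts exactly when Ravi ends (back-to-back, no overlap); Ravi is clear from here.
Dmitri starts after Ingrid ends; Ingrid is clear from here.
Nadia starts before Dmitri ends → Dmitri and Nadia overlap.
Mei starts exactly when Dmitri ends (back-to-back, no overlap); Dmitri is clear from here.
Mei starts before Nadia ends → Nadia and Mei overlap.
Lucia starts before Nadia ends → Nadia and Lucia overlap.
Sofia starts before Nadia ends → Nadia and Sofia overlap.
Lucia starts before Mei ends → Mei and Lucia overlap.
Sofia starts before Mei ends → Mei and Sofia overlap.
Sofia starts before Lucia ends → Lucia and Sofia overlap.
Overlapping pairs: Dmitri & Nadia, Lucia & Mei, Lucia & Nadia, Lucia & Sofia, Mei & Nadia, Mei & Sofia, Nadia & Sofia — 7 in total.

7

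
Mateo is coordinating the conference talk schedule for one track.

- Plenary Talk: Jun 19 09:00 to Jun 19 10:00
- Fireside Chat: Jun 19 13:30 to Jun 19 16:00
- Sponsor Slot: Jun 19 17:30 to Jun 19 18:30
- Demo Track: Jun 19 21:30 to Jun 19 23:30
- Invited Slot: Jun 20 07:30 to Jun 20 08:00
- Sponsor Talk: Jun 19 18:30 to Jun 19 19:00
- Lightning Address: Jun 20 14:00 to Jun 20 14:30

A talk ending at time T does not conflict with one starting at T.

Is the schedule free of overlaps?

Two intervals overlap when each starts before the other ends.
Sorted by start: Plenary Talk, Fireside Chat, Sponsor Slot, Sponsor Talk, Demo Track, Invited Slot, Lightning Address.
Fireside Chat starts after Plenary Talk ends, so nothing later overlaps Plenary Talk either.
Sponsor Slot starts after Fireside Chat ends, so nothing later overlaps Fireside Chat either.
Sponsor Talk starts exactly when Sponsor Slot ends (back-to-back, no overlap), so nothing later overlaps Sponsor Slot either.
Demo Track starts after Sponsor Talk ends, so nothing later overlaps Sponsor Talk either.
Invited Slot starts after Demo Track ends, so nothing later overlaps Demo Track either.
Lightning Address starts after Invited Slot ends.
Every pair is clear; the schedule has no overlaps.

Yes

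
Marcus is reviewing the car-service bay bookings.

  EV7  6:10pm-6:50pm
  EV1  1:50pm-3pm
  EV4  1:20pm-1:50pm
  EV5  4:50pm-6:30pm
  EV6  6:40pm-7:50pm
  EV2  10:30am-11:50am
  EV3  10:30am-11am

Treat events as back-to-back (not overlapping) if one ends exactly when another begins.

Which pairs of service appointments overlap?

EV2 & EV3, EV5 & EV7, EV6 & EV7

Sorted by start: EV2, EV3, EV4, EV1, EV5, EV7, EV6.
EV3 starts before EV2 ends → EV2 and EV3 overlap.
EV4 starts after EV2 ends, so nothing later overlaps EV2 either.
EV4 starts after EV3 ends, so nothing later overlaps EV3 either.
EV1 starts exactly when EV4 ends (back-to-back, no overlap), so nothing later overlaps EV4 either.
EV5 starts after EV1 ends, so nothing later overlaps EV1 either.
EV7 starts before EV5 ends → EV5 and EV7 overlap.
EV6 starts after EV5 ends.
EV6 starts before EV7 ends → EV7 and EV6 overlap.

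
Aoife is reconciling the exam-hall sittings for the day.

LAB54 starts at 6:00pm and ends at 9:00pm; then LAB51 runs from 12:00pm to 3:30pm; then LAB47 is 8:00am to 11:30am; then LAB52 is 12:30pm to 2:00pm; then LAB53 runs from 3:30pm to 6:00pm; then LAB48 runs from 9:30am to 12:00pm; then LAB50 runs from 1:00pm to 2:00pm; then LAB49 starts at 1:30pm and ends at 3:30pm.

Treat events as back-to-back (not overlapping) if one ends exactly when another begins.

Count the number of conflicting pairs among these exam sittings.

7

Check each pair: they overlap iff neither finishes before the other starts.
Sorted by start: LAB47, LAB48, LAB51, LAB52, LAB50, LAB49, LAB53, LAB54.
LAB48 starts before LAB47 ends → LAB47 and LAB48 overlap.
LAB51 starts after LAB47 ends, so LAB47 has no further overlaps.
LAB51 starts exactly when LAB48 ends (back-to-back, no overlap), so LAB48 has no further overlaps.
LAB52 starts before LAB51 ends → LAB51 and LAB52 overlap.
LAB50 starts before LAB51 ends → LAB51 and LAB50 overlap.
LAB49 starts before LAB51 ends → LAB51 and LAB49 overlap.
LAB53 starts exactly when LAB51 ends (back-to-back, no overlap), so LAB51 has no further overlaps.
LAB50 starts before LAB52 ends → LAB52 and LAB50 overlap.
LAB49 starts before LAB52 ends → LAB52 and LAB49 overlap.
LAB53 starts after LAB52 ends, so LAB52 has no further overlaps.
LAB49 starts before LAB50 ends → LAB50 and LAB49 overlap.
LAB53 starts after LAB50 ends, so LAB50 has no further overlaps.
LAB53 starts exactly when LAB49 ends (back-to-back, no overlap), so LAB49 has no further overlaps.
LAB54 starts exactly when LAB53 ends (back-to-back, no overlap).
Overlapping pairs: LAB47 & LAB48, LAB49 & LAB50, LAB49 & LAB51, LAB49 & LAB52, LAB50 & LAB51, LAB50 & LAB52, LAB51 & LAB52 — 7 in total.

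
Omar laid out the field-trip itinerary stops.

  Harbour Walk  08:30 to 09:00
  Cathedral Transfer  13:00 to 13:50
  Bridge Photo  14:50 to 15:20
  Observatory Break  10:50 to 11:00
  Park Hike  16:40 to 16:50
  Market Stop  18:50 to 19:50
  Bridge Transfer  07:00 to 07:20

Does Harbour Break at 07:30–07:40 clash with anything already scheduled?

No — it doesn't clash with anything

Bridge Transfer: ends 07:20 at or before Harbour Break starts 07:30 → clear.
Harbour Walk: starts 08:30 at or after Harbour Break ends 07:40 → clear.
Observatory Break: starts 10:50 at or after Harbour Break ends 07:40 → clear.
Cathedral Transfer: starts 13:00 at or after Harbour Break ends 07:40 → clear.
Bridge Photo: starts 14:50 at or after Harbour Break ends 07:40 → clear.
Park Hike: starts 16:40 at or after Harbour Break ends 07:40 → clear.
Market Stop: starts 18:50 at or after Harbour Break ends 07:40 → clear.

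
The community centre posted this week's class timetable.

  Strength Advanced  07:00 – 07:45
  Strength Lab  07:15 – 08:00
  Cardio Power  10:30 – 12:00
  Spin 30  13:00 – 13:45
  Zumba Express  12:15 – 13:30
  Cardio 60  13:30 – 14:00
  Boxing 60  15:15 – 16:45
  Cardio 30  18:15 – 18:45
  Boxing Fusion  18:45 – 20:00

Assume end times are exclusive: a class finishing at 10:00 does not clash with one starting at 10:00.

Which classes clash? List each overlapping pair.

Cardio 60 & Spin 30, Spin 30 & Zumba Express, Strength Advanced & Strength Lab

Check each pair: they overlap iff neither finishes before the other starts.
Sorted by start: Strength Advanced, Strength Lab, Cardio Power, Zumba Express, Spin 30, Cardio 60, Boxing 60, Cardio 30, Boxing Fusion.
Strength Lab starts before Strength Advanced ends → Strength Advanced and Strength Lab overlap.
Cardio Power starts after Strength Advanced ends; Strength Advanced is clear from here.
Cardio Power starts after Strength Lab ends; Strength Lab is clear from here.
Zumba Express starts after Cardio Power ends; Cardio Power is clear from here.
Spin 30 starts before Zumba Express ends → Zumba Express and Spin 30 overlap.
Cardio 60 starts exactly when Zumba Express ends (back-to-back, no overlap); Zumba Express is clear from here.
Cardio 60 starts before Spin 30 ends → Spin 30 and Cardio 60 overlap.
Boxing 60 starts after Spin 30 ends; Spin 30 is clear from here.
Boxing 60 starts after Cardio 60 ends; Cardio 60 is clear from here.
Cardio 30 starts after Boxing 60 ends; Boxing 60 is clear from here.
Boxing Fusion starts exactly when Cardio 30 ends (back-to-back, no overlap).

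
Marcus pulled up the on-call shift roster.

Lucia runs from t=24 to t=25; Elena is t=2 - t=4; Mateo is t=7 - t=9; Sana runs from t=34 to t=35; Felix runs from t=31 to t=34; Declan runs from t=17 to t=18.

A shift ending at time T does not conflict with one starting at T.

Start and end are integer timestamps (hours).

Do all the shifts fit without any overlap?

Sorted by start: Elena, Mateo, Declan, Lucia, Felix, Sana.
Mateo starts after Elena ends, so nothing later overlaps Elena either.
Declan starts after Mateo ends, so nothing later overlaps Mateo either.
Lucia starts after Declan ends, so nothing later overlaps Declan either.
Felix starts after Lucia ends, so nothing later overlaps Lucia either.
Sana starts exactly when Felix ends (back-to-back, no overlap).
Every pair is clear; the schedule has no overlaps.

Yes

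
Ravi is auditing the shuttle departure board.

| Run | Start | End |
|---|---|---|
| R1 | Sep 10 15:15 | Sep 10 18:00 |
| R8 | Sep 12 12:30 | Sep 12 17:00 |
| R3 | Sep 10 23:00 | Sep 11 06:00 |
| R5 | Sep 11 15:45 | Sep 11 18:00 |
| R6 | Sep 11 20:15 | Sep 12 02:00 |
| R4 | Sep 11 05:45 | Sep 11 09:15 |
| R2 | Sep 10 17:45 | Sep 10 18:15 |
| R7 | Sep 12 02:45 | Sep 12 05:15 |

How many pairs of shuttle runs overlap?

2

Sorted by start: R1, R2, R3, R4, R5, R6, R7, R8.
R2 starts before R1 ends → R1 and R2 overlap.
R3 starts after R1 ends — done with R1.
R3 starts after R2 ends — done with R2.
R4 starts before R3 ends → R3 and R4 overlap.
R5 starts after R3 ends — done with R3.
R5 starts after R4 ends — done with R4.
R6 starts after R5 ends — done with R5.
R7 starts after R6 ends — done with R6.
R8 starts after R7 ends.
Overlapping pairs: R1 & R2, R3 & R4 — 2 in total.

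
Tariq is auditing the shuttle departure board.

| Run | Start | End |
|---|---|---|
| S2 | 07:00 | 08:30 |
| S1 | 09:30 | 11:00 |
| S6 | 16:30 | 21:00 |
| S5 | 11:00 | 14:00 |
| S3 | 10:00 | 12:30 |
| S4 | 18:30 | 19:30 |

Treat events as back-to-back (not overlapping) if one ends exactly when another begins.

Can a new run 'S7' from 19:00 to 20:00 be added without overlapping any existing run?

No — it overlaps S4, S6

S2: ends 08:30 at or before S7 starts 19:00 → clear.
S1: ends 11:00 at or before S7 starts 19:00 → clear.
S3: ends 12:30 at or before S7 starts 19:00 → clear.
S5: ends 14:00 at or before S7 starts 19:00 → clear.
S6: starts 16:30 before S7 ends 20:00, and ends 21:00 after S7 starts 19:00 → overlap.
S4: starts 18:30 before S7 ends 20:00, and ends 19:30 after S7 starts 19:00 → overlap.
S7 overlaps S4, S6.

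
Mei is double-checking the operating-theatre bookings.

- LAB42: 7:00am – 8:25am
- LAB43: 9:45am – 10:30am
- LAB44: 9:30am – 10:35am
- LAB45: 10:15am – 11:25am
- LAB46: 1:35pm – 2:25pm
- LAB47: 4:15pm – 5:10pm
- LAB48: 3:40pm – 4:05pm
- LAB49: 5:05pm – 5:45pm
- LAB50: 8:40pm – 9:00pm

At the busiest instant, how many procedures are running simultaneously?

3

Sort all start/end points and keep a running count:
7:00am start LAB42 → 1
8:25am end LAB42 → 0
9:30am start LAB44 → 1
9:45am start LAB43 → 2
10:15am start LAB45 → 3
10:30am end LAB43 → 2
10:35am end LAB44 → 1
11:25am end LAB45 → 0
1:35pm start LAB46 → 1
2:25pm end LAB46 → 0
3:40pm start LAB48 → 1
4:05pm end LAB48 → 0
4:15pm start LAB47 → 1
5:05pm start LAB49 → 2
5:10pm end LAB47 → 1
5:45pm end LAB49 → 0
8:40pm start LAB50 → 1
9:00pm end LAB50 → 0
Peak is 3, at 10:15am (LAB43, LAB44, LAB45).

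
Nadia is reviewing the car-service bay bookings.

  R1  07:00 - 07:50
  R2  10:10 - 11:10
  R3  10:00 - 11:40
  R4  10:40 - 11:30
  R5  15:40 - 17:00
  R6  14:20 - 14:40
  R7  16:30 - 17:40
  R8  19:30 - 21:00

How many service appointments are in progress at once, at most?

Sweep the timeline, counting +1 at each start and −1 at each end (ends before starts at a tie):
07:00 start R1 → 1
07:50 end R1 → 0
10:00 start R3 → 1
10:10 start R2 → 2
10:40 start R4 → 3
11:10 end R2 → 2
11:30 end R4 → 1
11:40 end R3 → 0
14:20 start R6 → 1
14:40 end R6 → 0
15:40 start R5 → 1
16:30 start R7 → 2
17:00 end R5 → 1
17:40 end R7 → 0
19:30 start R8 → 1
21:00 end R8 → 0
Peak is 3, at 10:40 (R2, R3, R4).

3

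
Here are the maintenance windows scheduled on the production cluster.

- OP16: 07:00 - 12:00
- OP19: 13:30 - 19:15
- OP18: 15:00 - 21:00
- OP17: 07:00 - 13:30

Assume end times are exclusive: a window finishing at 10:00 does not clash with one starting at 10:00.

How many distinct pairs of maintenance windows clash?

2

Check each pair: they overlap iff neither finishes before the other starts.
Sorted by start: OP16, OP17, OP19, OP18.
OP17 starts before OP16 ends → OP16 and OP17 overlap.
OP19 starts after OP16 ends, so OP16 has no further overlaps.
OP19 starts exactly when OP17 ends (back-to-back, no overlap), so OP17 has no further overlaps.
OP18 starts before OP19 ends → OP19 and OP18 overlap.
Overlapping pairs: OP16 & OP17, OP18 & OP19 — 2 in total.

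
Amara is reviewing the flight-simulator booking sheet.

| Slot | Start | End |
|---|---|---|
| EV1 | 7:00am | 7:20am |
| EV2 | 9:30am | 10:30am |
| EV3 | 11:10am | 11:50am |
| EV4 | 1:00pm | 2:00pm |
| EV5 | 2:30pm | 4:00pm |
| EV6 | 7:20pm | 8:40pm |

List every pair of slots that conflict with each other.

none

Sorted by start: EV1, EV2, EV3, EV4, EV5, EV6.
EV2 starts after EV1 ends — done with EV1.
EV3 starts after EV2 ends — done with EV2.
EV4 starts after EV3 ends — done with EV3.
EV5 starts after EV4 ends — done with EV4.
EV6 starts after EV5 ends.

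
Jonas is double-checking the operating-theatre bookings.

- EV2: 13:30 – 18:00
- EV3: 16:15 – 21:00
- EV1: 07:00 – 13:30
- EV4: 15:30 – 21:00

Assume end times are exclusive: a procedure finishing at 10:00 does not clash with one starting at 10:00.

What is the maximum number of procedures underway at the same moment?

3

Walk through starts and ends in time order (an end at T is processed before a start at T):
07:00 start EV1 → 1
13:30 end EV1 → 0
13:30 start EV2 → 1
15:30 start EV4 → 2
16:15 start EV3 → 3
18:00 end EV2 → 2
21:00 end EV3 → 1
21:00 end EV4 → 0
Peak is 3, at 16:15 (EV2, EV3, EV4).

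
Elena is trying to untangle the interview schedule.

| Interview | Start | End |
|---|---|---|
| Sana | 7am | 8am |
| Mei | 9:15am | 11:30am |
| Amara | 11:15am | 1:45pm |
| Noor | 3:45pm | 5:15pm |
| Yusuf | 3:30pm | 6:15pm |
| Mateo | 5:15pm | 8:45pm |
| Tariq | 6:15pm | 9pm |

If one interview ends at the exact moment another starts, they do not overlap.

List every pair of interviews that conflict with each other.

Amara & Mei, Mateo & Tariq, Mateo & Yusuf, Noor & Yusuf

Check each pair: they overlap iff neither finishes before the other starts.
Sorted by start: Sana, Mei, Amara, Yusuf, Noor, Mateo, Tariq.
Mei starts after Sana ends, so Sana has no further overlaps.
Amara starts before Mei ends → Mei and Amara overlap.
Yusuf starts after Mei ends, so Mei has no further overlaps.
Yusuf starts after Amara ends, so Amara has no further overlaps.
Noor starts before Yusuf ends → Yusuf and Noor overlap.
Mateo starts before Yusuf ends → Yusuf and Mateo overlap.
Tariq starts exactly when Yusuf ends (back-to-back, no overlap).
Mateo starts exactly when Noor ends (back-to-back, no overlap), so Noor has no further overlaps.
Tariq starts before Mateo ends → Mateo and Tariq overlap.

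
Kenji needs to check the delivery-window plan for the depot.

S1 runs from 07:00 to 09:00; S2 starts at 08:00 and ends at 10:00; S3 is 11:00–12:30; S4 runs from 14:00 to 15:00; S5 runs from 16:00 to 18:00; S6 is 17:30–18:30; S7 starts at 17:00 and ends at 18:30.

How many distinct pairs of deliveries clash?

Sorted by start: S1, S2, S3, S4, S5, S7, S6.
S2 starts before S1 ends → S1 and S2 overlap.
S3 starts after S1 ends, so S1 has no further overlaps.
S3 starts after S2 ends, so S2 has no further overlaps.
S4 starts after S3 ends, so S3 has no further overlaps.
S5 starts after S4 ends, so S4 has no further overlaps.
S7 starts before S5 ends → S5 and S7 overlap.
S6 starts before S5 ends → S5 and S6 overlap.
S6 starts before S7 ends → S7 and S6 overlap.
Overlapping pairs: S1 & S2, S5 & S6, S5 & S7, S6 & S7 — 4 in total.

4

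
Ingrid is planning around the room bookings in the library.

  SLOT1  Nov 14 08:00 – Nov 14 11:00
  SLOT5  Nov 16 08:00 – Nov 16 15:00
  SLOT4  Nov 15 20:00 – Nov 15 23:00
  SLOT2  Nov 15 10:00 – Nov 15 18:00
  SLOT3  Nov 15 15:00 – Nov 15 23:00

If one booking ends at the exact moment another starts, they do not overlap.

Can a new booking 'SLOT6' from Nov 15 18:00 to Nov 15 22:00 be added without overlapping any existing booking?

SLOT1: ends Nov 14 11:00 at or before SLOT6 starts Nov 15 18:00 → clear.
SLOT2: ends Nov 15 18:00 at or before SLOT6 starts Nov 15 18:00 → clear.
SLOT3: starts Nov 15 15:00 before SLOT6 ends Nov 15 22:00, and ends Nov 15 23:00 after SLOT6 starts Nov 15 18:00 → overlap.
SLOT4: starts Nov 15 20:00 before SLOT6 ends Nov 15 22:00, and ends Nov 15 23:00 after SLOT6 starts Nov 15 18:00 → overlap.
SLOT5: starts Nov 16 08:00 at or after SLOT6 ends Nov 15 22:00 → clear.
SLOT6 overlaps SLOT3, SLOT4.

No — it overlaps SLOT3, SLOT4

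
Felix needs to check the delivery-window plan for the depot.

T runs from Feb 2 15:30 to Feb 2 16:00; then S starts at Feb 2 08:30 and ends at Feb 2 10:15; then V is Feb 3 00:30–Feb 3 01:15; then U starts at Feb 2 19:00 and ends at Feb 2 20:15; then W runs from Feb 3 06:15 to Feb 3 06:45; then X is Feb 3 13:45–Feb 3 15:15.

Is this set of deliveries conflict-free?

Yes

Check each pair: they overlap iff neither finishes before the other starts.
Sorted by start: S, T, U, V, W, X.
T starts after S ends — done with S.
U starts after T ends — done with T.
V starts after U ends — done with U.
W starts after V ends — done with V.
X starts after W ends.
Every pair is clear; the schedule has no overlaps.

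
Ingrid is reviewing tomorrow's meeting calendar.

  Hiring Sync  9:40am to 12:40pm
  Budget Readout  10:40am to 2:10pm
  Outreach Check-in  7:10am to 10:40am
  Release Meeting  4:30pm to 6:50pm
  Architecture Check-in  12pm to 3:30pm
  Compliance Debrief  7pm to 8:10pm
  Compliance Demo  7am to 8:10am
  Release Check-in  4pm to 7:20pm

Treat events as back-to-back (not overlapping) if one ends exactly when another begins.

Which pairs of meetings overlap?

Sorted by start: Compliance Demo, Outreach Check-in, Hiring Sync, Budget Readout, Architecture Check-in, Release Check-in, Release Meeting, Compliance Debrief.
Outreach Check-in starts before Compliance Demo ends → Compliance Demo and Outreach Check-in overlap.
Hiring Sync starts after Compliance Demo ends — done with Compliance Demo.
Hiring Sync starts before Outreach Check-in ends → Outreach Check-in and Hiring Sync overlap.
Budget Readout starts exactly when Outreach Check-in ends (back-to-back, no overlap) — done with Outreach Check-in.
Budget Readout starts before Hiring Sync ends → Hiring Sync and Budget Readout overlap.
Architecture Check-in starts before Hiring Sync ends → Hiring Sync and Architecture Check-in overlap.
Release Check-in starts after Hiring Sync ends — done with Hiring Sync.
Architecture Check-in starts before Budget Readout ends → Budget Readout and Architecture Check-in overlap.
Release Check-in starts after Budget Readout ends — done with Budget Readout.
Release Check-in starts after Architecture Check-in ends — done with Architecture Check-in.
Release Meeting starts before Release Check-in ends → Release Check-in and Release Meeting overlap.
Compliance Debrief starts before Release Check-in ends → Release Check-in and Compliance Debrief overlap.
Compliance Debrief starts after Release Meeting ends.

Architecture Check-in & Budget Readout, Architecture Check-in & Hiring Sync, Budget Readout & Hiring Sync, Compliance Debrief & Release Check-in, Compliance Demo & Outreach Check-in, Hiring Sync & Outreach Check-in, Release Check-in & Release Meeting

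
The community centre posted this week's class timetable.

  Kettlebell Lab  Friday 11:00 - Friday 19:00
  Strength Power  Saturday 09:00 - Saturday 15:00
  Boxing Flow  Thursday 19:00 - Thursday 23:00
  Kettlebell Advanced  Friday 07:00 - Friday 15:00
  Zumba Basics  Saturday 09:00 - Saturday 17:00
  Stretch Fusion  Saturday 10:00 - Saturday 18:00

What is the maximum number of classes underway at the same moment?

3

Sort all start/end points and keep a running count:
Thursday 19:00 start Boxing Flow → 1
Thursday 23:00 end Boxing Flow → 0
Friday 07:00 start Kettlebell Advanced → 1
Friday 11:00 start Kettlebell Lab → 2
Friday 15:00 end Kettlebell Advanced → 1
Friday 19:00 end Kettlebell Lab → 0
Saturday 09:00 start Strength Power → 1
Saturday 09:00 start Zumba Basics → 2
Saturday 10:00 start Stretch Fusion → 3
Saturday 15:00 end Strength Power → 2
Saturday 17:00 end Zumba Basics → 1
Saturday 18:00 end Stretch Fusion → 0
Peak is 3, at Saturday 10:00 (Strength Power, Stretch Fusion, Zumba Basics).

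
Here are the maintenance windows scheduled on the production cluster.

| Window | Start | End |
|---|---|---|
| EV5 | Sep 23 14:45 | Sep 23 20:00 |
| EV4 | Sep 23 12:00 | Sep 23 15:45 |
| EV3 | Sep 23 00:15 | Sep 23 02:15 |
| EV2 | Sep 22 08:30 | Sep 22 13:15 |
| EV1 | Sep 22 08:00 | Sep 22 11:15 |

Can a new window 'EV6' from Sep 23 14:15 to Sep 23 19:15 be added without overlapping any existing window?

EV1: ends Sep 22 11:15 at or before EV6 starts Sep 23 14:15 → clear.
EV2: ends Sep 22 13:15 at or before EV6 starts Sep 23 14:15 → clear.
EV3: ends Sep 23 02:15 at or before EV6 starts Sep 23 14:15 → clear.
EV4: starts Sep 23 12:00 before EV6 ends Sep 23 19:15, and ends Sep 23 15:45 after EV6 starts Sep 23 14:15 → overlap.
EV5: starts Sep 23 14:45 before EV6 ends Sep 23 19:15, and ends Sep 23 20:00 after EV6 starts Sep 23 14:15 → overlap.
EV6 overlaps EV4, EV5.

No — it overlaps EV4, EV5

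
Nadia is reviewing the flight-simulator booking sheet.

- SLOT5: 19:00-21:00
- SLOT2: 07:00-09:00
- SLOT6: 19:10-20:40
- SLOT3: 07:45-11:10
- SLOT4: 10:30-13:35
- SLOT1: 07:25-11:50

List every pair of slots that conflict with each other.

Two intervals overlap when each starts before the other ends.
Sorted by start: SLOT2, SLOT1, SLOT3, SLOT4, SLOT5, SLOT6.
SLOT1 starts before SLOT2 ends → SLOT2 and SLOT1 overlap.
SLOT3 starts before SLOT2 ends → SLOT2 and SLOT3 overlap.
SLOT4 starts after SLOT2 ends, so nothing later overlaps SLOT2 either.
SLOT3 starts before SLOT1 ends → SLOT1 and SLOT3 overlap.
SLOT4 starts before SLOT1 ends → SLOT1 and SLOT4 overlap.
SLOT5 starts after SLOT1 ends, so nothing later overlaps SLOT1 either.
SLOT4 starts before SLOT3 ends → SLOT3 and SLOT4 overlap.
SLOT5 starts after SLOT3 ends, so nothing later overlaps SLOT3 either.
SLOT5 starts after SLOT4 ends, so nothing later overlaps SLOT4 either.
SLOT6 starts before SLOT5 ends → SLOT5 and SLOT6 overlap.

SLOT1 & SLOT2, SLOT1 & SLOT3, SLOT1 & SLOT4, SLOT2 & SLOT3, SLOT3 & SLOT4, SLOT5 & SLOT6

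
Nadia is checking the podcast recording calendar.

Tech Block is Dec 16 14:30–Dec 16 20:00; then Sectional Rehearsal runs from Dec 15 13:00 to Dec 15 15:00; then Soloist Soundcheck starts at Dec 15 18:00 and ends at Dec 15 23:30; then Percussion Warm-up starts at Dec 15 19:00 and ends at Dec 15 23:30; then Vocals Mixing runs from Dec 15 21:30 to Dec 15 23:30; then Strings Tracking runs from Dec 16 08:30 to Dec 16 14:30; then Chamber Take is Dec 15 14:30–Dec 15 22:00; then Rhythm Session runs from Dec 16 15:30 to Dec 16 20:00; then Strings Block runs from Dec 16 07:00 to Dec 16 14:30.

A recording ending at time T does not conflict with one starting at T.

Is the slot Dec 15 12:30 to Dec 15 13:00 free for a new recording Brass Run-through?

Sectional Rehearsal: starts Dec 15 13:00 at or after Brass Run-through ends Dec 15 13:00 → clear.
Chamber Take: starts Dec 15 14:30 at or after Brass Run-through ends Dec 15 13:00 → clear.
Soloist Soundcheck: starts Dec 15 18:00 at or after Brass Run-through ends Dec 15 13:00 → clear.
Percussion Warm-up: starts Dec 15 19:00 at or after Brass Run-through ends Dec 15 13:00 → clear.
Vocals Mixing: starts Dec 15 21:30 at or after Brass Run-through ends Dec 15 13:00 → clear.
Strings Block: starts Dec 16 07:00 at or after Brass Run-through ends Dec 15 13:00 → clear.
Strings Tracking: starts Dec 16 08:30 at or after Brass Run-through ends Dec 15 13:00 → clear.
Tech Block: starts Dec 16 14:30 at or after Brass Run-through ends Dec 15 13:00 → clear.
Rhythm Session: starts Dec 16 15:30 at or after Brass Run-through ends Dec 15 13:00 → clear.

Yes — the slot is free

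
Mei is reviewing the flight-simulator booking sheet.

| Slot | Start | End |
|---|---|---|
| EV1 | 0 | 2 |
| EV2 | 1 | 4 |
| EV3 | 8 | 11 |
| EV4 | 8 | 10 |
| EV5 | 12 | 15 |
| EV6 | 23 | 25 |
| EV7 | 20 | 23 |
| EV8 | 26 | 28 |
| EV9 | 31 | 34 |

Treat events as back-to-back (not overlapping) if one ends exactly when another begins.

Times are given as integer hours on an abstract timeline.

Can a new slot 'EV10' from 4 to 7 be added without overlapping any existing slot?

EV1: ends 2 at or before EV10 starts 4 → clear.
EV2: ends 4 at or before EV10 starts 4 → clear.
EV3: starts 8 at or after EV10 ends 7 → clear.
EV4: starts 8 at or after EV10 ends 7 → clear.
EV5: starts 12 at or after EV10 ends 7 → clear.
EV7: starts 20 at or after EV10 ends 7 → clear.
EV6: starts 23 at or after EV10 ends 7 → clear.
EV8: starts 26 at or after EV10 ends 7 → clear.
EV9: starts 31 at or after EV10 ends 7 → clear.

Yes — the slot is free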